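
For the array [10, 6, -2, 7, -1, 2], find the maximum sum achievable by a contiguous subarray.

Using Kadane's algorithm on [10, 6, -2, 7, -1, 2]:

Scanning through the array:
Position 1 (value 6): max_ending_here = 16, max_so_far = 16
Position 2 (value -2): max_ending_here = 14, max_so_far = 16
Position 3 (value 7): max_ending_here = 21, max_so_far = 21
Position 4 (value -1): max_ending_here = 20, max_so_far = 21
Position 5 (value 2): max_ending_here = 22, max_so_far = 22

Maximum subarray: [10, 6, -2, 7, -1, 2]
Maximum sum: 22

The maximum subarray is [10, 6, -2, 7, -1, 2] with sum 22. This subarray runs from index 0 to index 5.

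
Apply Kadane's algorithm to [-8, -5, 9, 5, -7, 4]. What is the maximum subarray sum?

Using Kadane's algorithm on [-8, -5, 9, 5, -7, 4]:

Scanning through the array:
Position 1 (value -5): max_ending_here = -5, max_so_far = -5
Position 2 (value 9): max_ending_here = 9, max_so_far = 9
Position 3 (value 5): max_ending_here = 14, max_so_far = 14
Position 4 (value -7): max_ending_here = 7, max_so_far = 14
Position 5 (value 4): max_ending_here = 11, max_so_far = 14

Maximum subarray: [9, 5]
Maximum sum: 14

The maximum subarray is [9, 5] with sum 14. This subarray runs from index 2 to index 3.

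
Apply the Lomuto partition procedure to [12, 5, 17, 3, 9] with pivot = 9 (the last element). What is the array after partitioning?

Lomuto partition with pivot = 9:

Initial array: [12, 5, 17, 3, 9]

arr[0]=12 > 9: no swap
arr[1]=5 <= 9: swap with position 0, array becomes [5, 12, 17, 3, 9]
arr[2]=17 > 9: no swap
arr[3]=3 <= 9: swap with position 1, array becomes [5, 3, 17, 12, 9]

Place pivot at position 2: [5, 3, 9, 12, 17]
Pivot position: 2

After partitioning with pivot 9, the array becomes [5, 3, 9, 12, 17]. The pivot is placed at index 2. All elements to the left of the pivot are <= 9, and all elements to the right are > 9.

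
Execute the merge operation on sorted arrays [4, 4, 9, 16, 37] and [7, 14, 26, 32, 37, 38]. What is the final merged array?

Merging process:

Compare 4 vs 7: take 4 from left. Merged: [4]
Compare 4 vs 7: take 4 from left. Merged: [4, 4]
Compare 9 vs 7: take 7 from right. Merged: [4, 4, 7]
Compare 9 vs 14: take 9 from left. Merged: [4, 4, 7, 9]
Compare 16 vs 14: take 14 from right. Merged: [4, 4, 7, 9, 14]
Compare 16 vs 26: take 16 from left. Merged: [4, 4, 7, 9, 14, 16]
Compare 37 vs 26: take 26 from right. Merged: [4, 4, 7, 9, 14, 16, 26]
Compare 37 vs 32: take 32 from right. Merged: [4, 4, 7, 9, 14, 16, 26, 32]
Compare 37 vs 37: take 37 from left. Merged: [4, 4, 7, 9, 14, 16, 26, 32, 37]
Append remaining from right: [37, 38]. Merged: [4, 4, 7, 9, 14, 16, 26, 32, 37, 37, 38]

Final merged array: [4, 4, 7, 9, 14, 16, 26, 32, 37, 37, 38]
Total comparisons: 9

The merged array is [4, 4, 7, 9, 14, 16, 26, 32, 37, 37, 38], requiring 9 comparisons. The merge step runs in O(n) time where n is the total number of elements.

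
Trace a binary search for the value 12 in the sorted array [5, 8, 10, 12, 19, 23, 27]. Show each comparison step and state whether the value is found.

Binary search for 12 in [5, 8, 10, 12, 19, 23, 27]:

lo=0, hi=6, mid=3, arr[mid]=12 -> Found target at index 3!

Binary search finds 12 at index 3 after 1 comparisons. The search repeatedly halves the search space by comparing with the middle element.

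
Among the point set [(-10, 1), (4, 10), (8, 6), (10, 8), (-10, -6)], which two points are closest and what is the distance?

Computing all pairwise distances among 5 points:

d((-10, 1), (4, 10)) = 16.6433
d((-10, 1), (8, 6)) = 18.6815
d((-10, 1), (10, 8)) = 21.1896
d((-10, 1), (-10, -6)) = 7.0
d((4, 10), (8, 6)) = 5.6569
d((4, 10), (10, 8)) = 6.3246
d((4, 10), (-10, -6)) = 21.2603
d((8, 6), (10, 8)) = 2.8284 <-- minimum
d((8, 6), (-10, -6)) = 21.6333
d((10, 8), (-10, -6)) = 24.4131

Closest pair: (8, 6) and (10, 8) with distance 2.8284

The closest pair is (8, 6) and (10, 8) with Euclidean distance 2.8284. For 5 points, brute-force pairwise comparison is shown above. For large n, the divide-and-conquer algorithm (sort by x, recurse on halves, check the dividing strip) achieves O(n log n).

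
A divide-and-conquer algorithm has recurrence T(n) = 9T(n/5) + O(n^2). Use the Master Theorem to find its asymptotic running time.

Master Theorem for T(n) = 9T(n/5) + O(n^2):

a = 9, b = 5, c = 2
log_b(a) = log_5(9) = 1.3652

Case 3: c = 2 > log_5(9) = 1.3652
T(n) = O(n^2) = O(n^2)

For T(n) = 9T(n/5) + O(n^2): log_5(9) = 1.3652. This is Case 3 of the Master Theorem (c > log_b(a), work dominated by root), giving O(n^2).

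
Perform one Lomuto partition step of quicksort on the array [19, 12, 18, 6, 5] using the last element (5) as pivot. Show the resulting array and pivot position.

Lomuto partition with pivot = 5:

Initial array: [19, 12, 18, 6, 5]

arr[0]=19 > 5: no swap
arr[1]=12 > 5: no swap
arr[2]=18 > 5: no swap
arr[3]=6 > 5: no swap

Place pivot at position 0: [5, 12, 18, 6, 19]
Pivot position: 0

After partitioning with pivot 5, the array becomes [5, 12, 18, 6, 19]. The pivot is placed at index 0. All elements to the left of the pivot are <= 5, and all elements to the right are > 5.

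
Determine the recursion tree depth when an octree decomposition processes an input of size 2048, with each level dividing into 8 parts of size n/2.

For divide and conquer with division factor 2:

Problem sizes at each level:
Level 0: 2048
Level 1: 1024
Level 2: 512
Level 3: 256
Level 4: 128
Level 5: 64
Level 6: 32
Level 7: 16
Level 8: 8
Level 9: 4
Level 10: 2
Level 11: 1

The root is level 0 and the size-1 base case is level 11 (the tree spans levels 0 through 11, i.e. 12 levels counting the root), so the depth is the number of divisions: log_2(2048) = 11

The recursion tree depth is log_2(2048) = 11. At each level, the problem size is divided by 2, so it takes 11 divisions to reduce to a base case of size 1. The algorithm makes 8 recursive calls at each level.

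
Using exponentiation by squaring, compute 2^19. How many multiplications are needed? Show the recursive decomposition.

Computing 2^19 by squaring (build up from 2^1; each line after the first costs one multiplication):

2^1 = 2
2^2 = (2^1)^2 = 2^2 = 4
2^4 = (2^2)^2 = 4^2 = 16
2^8 = (2^4)^2 = 16^2 = 256
2^9 = 2 * 2^8 = 2 * 256 = 512
2^18 = (2^9)^2 = 512^2 = 262144
2^19 = 2 * 2^18 = 2 * 262144 = 524288

Result: 524288
Multiplications needed: 6 (6 lines after 2^1)

2^19 = 524288. Using exponentiation by squaring, this requires 6 multiplications. The key idea: if the exponent is even, square the half-power; if odd, multiply by the base once.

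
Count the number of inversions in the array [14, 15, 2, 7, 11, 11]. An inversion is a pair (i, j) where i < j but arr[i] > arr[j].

Finding inversions in [14, 15, 2, 7, 11, 11]:

(0, 2): arr[0]=14 > arr[2]=2
(0, 3): arr[0]=14 > arr[3]=7
(0, 4): arr[0]=14 > arr[4]=11
(0, 5): arr[0]=14 > arr[5]=11
(1, 2): arr[1]=15 > arr[2]=2
(1, 3): arr[1]=15 > arr[3]=7
(1, 4): arr[1]=15 > arr[4]=11
(1, 5): arr[1]=15 > arr[5]=11

Total inversions: 8

The array has 8 inversion(s): (0,2), (0,3), (0,4), (0,5), (1,2), (1,3), (1,4), (1,5). Each pair (i,j) satisfies i < j and arr[i] > arr[j].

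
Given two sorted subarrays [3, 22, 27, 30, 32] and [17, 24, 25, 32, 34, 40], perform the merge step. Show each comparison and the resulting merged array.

Merging process:

Compare 3 vs 17: take 3 from left. Merged: [3]
Compare 22 vs 17: take 17 from right. Merged: [3, 17]
Compare 22 vs 24: take 22 from left. Merged: [3, 17, 22]
Compare 27 vs 24: take 24 from right. Merged: [3, 17, 22, 24]
Compare 27 vs 25: take 25 from right. Merged: [3, 17, 22, 24, 25]
Compare 27 vs 32: take 27 from left. Merged: [3, 17, 22, 24, 25, 27]
Compare 30 vs 32: take 30 from left. Merged: [3, 17, 22, 24, 25, 27, 30]
Compare 32 vs 32: take 32 from left. Merged: [3, 17, 22, 24, 25, 27, 30, 32]
Append remaining from right: [32, 34, 40]. Merged: [3, 17, 22, 24, 25, 27, 30, 32, 32, 34, 40]

Final merged array: [3, 17, 22, 24, 25, 27, 30, 32, 32, 34, 40]
Total comparisons: 8

The merged array is [3, 17, 22, 24, 25, 27, 30, 32, 32, 34, 40], requiring 8 comparisons. The merge step runs in O(n) time where n is the total number of elements.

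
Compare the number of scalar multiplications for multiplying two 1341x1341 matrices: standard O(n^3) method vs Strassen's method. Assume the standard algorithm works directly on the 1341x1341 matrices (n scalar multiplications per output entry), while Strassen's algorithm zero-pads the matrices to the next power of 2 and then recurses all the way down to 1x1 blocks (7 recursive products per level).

Matrix multiplication for 1341x1341 matrices:

Strassen's algorithm requires power-of-2 dimensions. Pad 1341x1341 to 2048x2048 (next power of 2).

Standard algorithm: 1341^3 = 2411494821 multiplications
Strassen's algorithm: 7^(log2(2048)) = 7^11 = 1977326743 multiplications
Savings: 2411494821 - 1977326743 = 434168078 multiplications

Standard: 2411494821 multiplications (1341^3). Strassen: 1977326743 multiplications (7^11, after padding to 2048x2048). Strassen reduces 8 recursive multiplications to 7 at each level.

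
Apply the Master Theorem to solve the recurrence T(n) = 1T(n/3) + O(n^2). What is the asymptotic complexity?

Master Theorem for T(n) = 1T(n/3) + O(n^2):

a = 1, b = 3, c = 2
log_b(a) = log_3(1) = 0.0000

Case 3: c = 2 > log_3(1) = 0.0000
T(n) = O(n^2) = O(n^2)

For T(n) = 1T(n/3) + O(n^2): log_3(1) = 0.0000. This is Case 3 of the Master Theorem (c > log_b(a), work dominated by root), giving O(n^2).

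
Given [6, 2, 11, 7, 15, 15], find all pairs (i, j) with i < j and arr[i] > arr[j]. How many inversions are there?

Finding inversions in [6, 2, 11, 7, 15, 15]:

(0, 1): arr[0]=6 > arr[1]=2
(2, 3): arr[2]=11 > arr[3]=7

Total inversions: 2

The array has 2 inversion(s): (0,1), (2,3). Each pair (i,j) satisfies i < j and arr[i] > arr[j].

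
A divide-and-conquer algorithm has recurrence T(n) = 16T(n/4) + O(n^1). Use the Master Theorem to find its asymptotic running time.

Master Theorem for T(n) = 16T(n/4) + O(n^1):

a = 16, b = 4, c = 1
log_b(a) = log_4(16) = 2.0000

Case 1: c = 1 < log_4(16) = 2.0000
T(n) = O(n^(log_4 16)) = O(n^2)

For T(n) = 16T(n/4) + O(n^1): log_4(16) = 2.0000. This is Case 1 of the Master Theorem (c < log_b(a), work dominated by leaves), giving O(n^2).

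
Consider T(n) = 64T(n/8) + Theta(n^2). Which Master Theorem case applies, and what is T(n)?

Master Theorem for T(n) = 64T(n/8) + O(n^2):

a = 64, b = 8, c = 2
log_b(a) = log_8(64) = 2.0000

Case 2: c = 2 = log_8(64) = 2.0000
T(n) = O(n^2 log n) = O(n^2 log n)

For T(n) = 64T(n/8) + O(n^2): log_8(64) = 2.0000. This is Case 2 of the Master Theorem (c = log_b(a), equal work at all levels), giving O(n^2 log n).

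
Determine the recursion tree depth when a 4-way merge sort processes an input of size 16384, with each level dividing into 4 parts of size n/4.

For divide and conquer with division factor 4:

Problem sizes at each level:
Level 0: 16384
Level 1: 4096
Level 2: 1024
Level 3: 256
Level 4: 64
Level 5: 16
Level 6: 4
Level 7: 1

The root is level 0 and the size-1 base case is level 7 (the tree spans levels 0 through 7, i.e. 8 levels counting the root), so the depth is the number of divisions: log_4(16384) = 7

The recursion tree depth is log_4(16384) = 7. At each level, the problem size is divided by 4, so it takes 7 divisions to reduce to a base case of size 1. The algorithm makes 4 recursive calls at each level.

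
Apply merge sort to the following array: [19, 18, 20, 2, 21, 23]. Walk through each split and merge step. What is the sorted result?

Merge sort trace:

Split: [19, 18, 20, 2, 21, 23] -> [19, 18, 20] and [2, 21, 23]
  Split: [19, 18, 20] -> [19] and [18, 20]
    Split: [18, 20] -> [18] and [20]
    Merge: [18] + [20] -> [18, 20]
  Merge: [19] + [18, 20] -> [18, 19, 20]
  Split: [2, 21, 23] -> [2] and [21, 23]
    Split: [21, 23] -> [21] and [23]
    Merge: [21] + [23] -> [21, 23]
  Merge: [2] + [21, 23] -> [2, 21, 23]
Merge: [18, 19, 20] + [2, 21, 23] -> [2, 18, 19, 20, 21, 23]

Final sorted array: [2, 18, 19, 20, 21, 23]

The merge sort proceeds by recursively splitting the array and merging sorted halves.
After all merges, the sorted array is [2, 18, 19, 20, 21, 23].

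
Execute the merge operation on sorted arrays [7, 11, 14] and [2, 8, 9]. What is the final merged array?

Merging process:

Compare 7 vs 2: take 2 from right. Merged: [2]
Compare 7 vs 8: take 7 from left. Merged: [2, 7]
Compare 11 vs 8: take 8 from right. Merged: [2, 7, 8]
Compare 11 vs 9: take 9 from right. Merged: [2, 7, 8, 9]
Append remaining from left: [11, 14]. Merged: [2, 7, 8, 9, 11, 14]

Final merged array: [2, 7, 8, 9, 11, 14]
Total comparisons: 4

The merged array is [2, 7, 8, 9, 11, 14], requiring 4 comparisons. The merge step runs in O(n) time where n is the total number of elements.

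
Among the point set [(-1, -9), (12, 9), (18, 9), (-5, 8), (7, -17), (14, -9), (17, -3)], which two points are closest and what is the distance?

Computing all pairwise distances among 7 points:

d((-1, -9), (12, 9)) = 22.2036
d((-1, -9), (18, 9)) = 26.1725
d((-1, -9), (-5, 8)) = 17.4642
d((-1, -9), (7, -17)) = 11.3137
d((-1, -9), (14, -9)) = 15.0
d((-1, -9), (17, -3)) = 18.9737
d((12, 9), (18, 9)) = 6.0 <-- minimum
d((12, 9), (-5, 8)) = 17.0294
d((12, 9), (7, -17)) = 26.4764
d((12, 9), (14, -9)) = 18.1108
d((12, 9), (17, -3)) = 13.0
d((18, 9), (-5, 8)) = 23.0217
d((18, 9), (7, -17)) = 28.2312
d((18, 9), (14, -9)) = 18.4391
d((18, 9), (17, -3)) = 12.0416
d((-5, 8), (7, -17)) = 27.7308
d((-5, 8), (14, -9)) = 25.4951
d((-5, 8), (17, -3)) = 24.5967
d((7, -17), (14, -9)) = 10.6301
d((7, -17), (17, -3)) = 17.2047
d((14, -9), (17, -3)) = 6.7082

Closest pair: (12, 9) and (18, 9) with distance 6.0

The closest pair is (12, 9) and (18, 9) with Euclidean distance 6.0. For 7 points, brute-force pairwise comparison is shown above. For large n, the divide-and-conquer algorithm (sort by x, recurse on halves, check the dividing strip) achieves O(n log n).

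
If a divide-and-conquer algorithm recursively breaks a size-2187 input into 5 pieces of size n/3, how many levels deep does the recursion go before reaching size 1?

For divide and conquer with division factor 3:

Problem sizes at each level:
Level 0: 2187
Level 1: 729
Level 2: 243
Level 3: 81
Level 4: 27
Level 5: 9
Level 6: 3
Level 7: 1

The root is level 0 and the size-1 base case is level 7 (the tree spans levels 0 through 7, i.e. 8 levels counting the root), so the depth is the number of divisions: log_3(2187) = 7

The recursion tree depth is log_3(2187) = 7. At each level, the problem size is divided by 3, so it takes 7 divisions to reduce to a base case of size 1. The algorithm makes 5 recursive calls at each level.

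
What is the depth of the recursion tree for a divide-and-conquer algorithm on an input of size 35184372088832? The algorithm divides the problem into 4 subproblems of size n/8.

For divide and conquer with division factor 8:

Problem sizes at each level:
Level 0: 35184372088832
Level 1: 4398046511104
Level 2: 549755813888
Level 3: 68719476736
Level 4: 8589934592
Level 5: 1073741824
Level 6: 134217728
Level 7: 16777216
Level 8: 2097152
Level 9: 262144
Level 10: 32768
Level 11: 4096
Level 12: 512
Level 13: 64
Level 14: 8
Level 15: 1

The root is level 0 and the size-1 base case is level 15 (the tree spans levels 0 through 15, i.e. 16 levels counting the root), so the depth is the number of divisions: log_8(35184372088832) = 15

The recursion tree depth is log_8(35184372088832) = 15. At each level, the problem size is divided by 8, so it takes 15 divisions to reduce to a base case of size 1. The algorithm makes 4 recursive calls at each level.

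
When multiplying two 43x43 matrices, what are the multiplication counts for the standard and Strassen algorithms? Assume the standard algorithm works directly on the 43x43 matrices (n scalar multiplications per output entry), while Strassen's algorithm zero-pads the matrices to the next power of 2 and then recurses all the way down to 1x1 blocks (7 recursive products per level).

Matrix multiplication for 43x43 matrices:

Strassen's algorithm requires power-of-2 dimensions. Pad 43x43 to 64x64 (next power of 2).

Standard algorithm: 43^3 = 79507 multiplications
Strassen's algorithm: 7^(log2(64)) = 7^6 = 117649 multiplications
Difference: 79507 - 117649 = -38142 (Strassen uses MORE here due to padding overhead — for small or just-over-power-of-2 n, padding can outweigh the per-level savings)

Standard: 79507 multiplications (43^3). Strassen: 117649 multiplications (7^6, after padding to 64x64). Strassen reduces 8 recursive multiplications to 7 at each level.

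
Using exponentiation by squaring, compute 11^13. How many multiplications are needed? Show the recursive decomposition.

Computing 11^13 by squaring (build up from 11^1; each line after the first costs one multiplication):

11^1 = 11
11^2 = (11^1)^2 = 11^2 = 121
11^3 = 11 * 11^2 = 11 * 121 = 1331
11^6 = (11^3)^2 = 1331^2 = 1771561
11^12 = (11^6)^2 = 1771561^2 = 3138428376721
11^13 = 11 * 11^12 = 11 * 3138428376721 = 34522712143931

Result: 34522712143931
Multiplications needed: 5 (5 lines after 11^1)

11^13 = 34522712143931. Using exponentiation by squaring, this requires 5 multiplications. The key idea: if the exponent is even, square the half-power; if odd, multiply by the base once.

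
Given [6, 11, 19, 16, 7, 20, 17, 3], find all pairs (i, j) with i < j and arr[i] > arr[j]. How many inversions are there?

Finding inversions in [6, 11, 19, 16, 7, 20, 17, 3]:

(0, 7): arr[0]=6 > arr[7]=3
(1, 4): arr[1]=11 > arr[4]=7
(1, 7): arr[1]=11 > arr[7]=3
(2, 3): arr[2]=19 > arr[3]=16
(2, 4): arr[2]=19 > arr[4]=7
(2, 6): arr[2]=19 > arr[6]=17
(2, 7): arr[2]=19 > arr[7]=3
(3, 4): arr[3]=16 > arr[4]=7
(3, 7): arr[3]=16 > arr[7]=3
(4, 7): arr[4]=7 > arr[7]=3
(5, 6): arr[5]=20 > arr[6]=17
(5, 7): arr[5]=20 > arr[7]=3
(6, 7): arr[6]=17 > arr[7]=3

Total inversions: 13

The array has 13 inversion(s): (0,7), (1,4), (1,7), (2,3), (2,4), (2,6), (2,7), (3,4), (3,7), (4,7), (5,6), (5,7), (6,7). Each pair (i,j) satisfies i < j and arr[i] > arr[j].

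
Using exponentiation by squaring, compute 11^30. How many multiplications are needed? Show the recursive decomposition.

Computing 11^30 by squaring (build up from 11^1; each line after the first costs one multiplication):

11^1 = 11
11^2 = (11^1)^2 = 11^2 = 121
11^3 = 11 * 11^2 = 11 * 121 = 1331
11^6 = (11^3)^2 = 1331^2 = 1771561
11^7 = 11 * 11^6 = 11 * 1771561 = 19487171
11^14 = (11^7)^2 = 19487171^2 = 379749833583241
11^15 = 11 * 11^14 = 11 * 379749833583241 = 4177248169415651
11^30 = (11^15)^2 = 4177248169415651^2 = 17449402268886407318558803753801

Result: 17449402268886407318558803753801
Multiplications needed: 7 (7 lines after 11^1)

11^30 = 17449402268886407318558803753801. Using exponentiation by squaring, this requires 7 multiplications. The key idea: if the exponent is even, square the half-power; if odd, multiply by the base once.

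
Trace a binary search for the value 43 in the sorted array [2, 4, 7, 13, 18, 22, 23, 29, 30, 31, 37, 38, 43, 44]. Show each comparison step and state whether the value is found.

Binary search for 43 in [2, 4, 7, 13, 18, 22, 23, 29, 30, 31, 37, 38, 43, 44]:

lo=0, hi=13, mid=6, arr[mid]=23 -> 23 < 43, search right half
lo=7, hi=13, mid=10, arr[mid]=37 -> 37 < 43, search right half
lo=11, hi=13, mid=12, arr[mid]=43 -> Found target at index 12!

Binary search finds 43 at index 12 after 3 comparisons. The search repeatedly halves the search space by comparing with the middle element.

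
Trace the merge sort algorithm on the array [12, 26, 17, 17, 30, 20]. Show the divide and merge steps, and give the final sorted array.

Merge sort trace:

Split: [12, 26, 17, 17, 30, 20] -> [12, 26, 17] and [17, 30, 20]
  Split: [12, 26, 17] -> [12] and [26, 17]
    Split: [26, 17] -> [26] and [17]
    Merge: [26] + [17] -> [17, 26]
  Merge: [12] + [17, 26] -> [12, 17, 26]
  Split: [17, 30, 20] -> [17] and [30, 20]
    Split: [30, 20] -> [30] and [20]
    Merge: [30] + [20] -> [20, 30]
  Merge: [17] + [20, 30] -> [17, 20, 30]
Merge: [12, 17, 26] + [17, 20, 30] -> [12, 17, 17, 20, 26, 30]

Final sorted array: [12, 17, 17, 20, 26, 30]

The merge sort proceeds by recursively splitting the array and merging sorted halves.
After all merges, the sorted array is [12, 17, 17, 20, 26, 30].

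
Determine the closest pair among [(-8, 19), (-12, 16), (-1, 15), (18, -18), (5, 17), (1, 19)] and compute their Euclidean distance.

Computing all pairwise distances among 6 points:

d((-8, 19), (-12, 16)) = 5.0
d((-8, 19), (-1, 15)) = 8.0623
d((-8, 19), (18, -18)) = 45.2217
d((-8, 19), (5, 17)) = 13.1529
d((-8, 19), (1, 19)) = 9.0
d((-12, 16), (-1, 15)) = 11.0454
d((-12, 16), (18, -18)) = 45.3431
d((-12, 16), (5, 17)) = 17.0294
d((-12, 16), (1, 19)) = 13.3417
d((-1, 15), (18, -18)) = 38.0789
d((-1, 15), (5, 17)) = 6.3246
d((-1, 15), (1, 19)) = 4.4721 <-- minimum
d((18, -18), (5, 17)) = 37.3363
d((18, -18), (1, 19)) = 40.7185
d((5, 17), (1, 19)) = 4.4721 <-- minimum

Minimum distance: 4.4721 (tie among 2 pairs: (-1, 15) and (1, 19); (5, 17) and (1, 19))

The minimum Euclidean distance is 4.4721. There is a tie: 2 pairs achieve this minimum — (-1, 15) and (1, 19); (5, 17) and (1, 19). Any of these is a valid closest pair. For 6 points, brute-force pairwise comparison is shown above. For large n, the divide-and-conquer algorithm (sort by x, recurse on halves, check the dividing strip) achieves O(n log n).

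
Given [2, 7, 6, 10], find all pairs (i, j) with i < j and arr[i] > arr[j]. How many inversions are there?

Finding inversions in [2, 7, 6, 10]:

(1, 2): arr[1]=7 > arr[2]=6

Total inversions: 1

The array has 1 inversion(s): (1,2). Each pair (i,j) satisfies i < j and arr[i] > arr[j].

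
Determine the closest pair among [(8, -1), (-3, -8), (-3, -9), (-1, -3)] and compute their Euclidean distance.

Computing all pairwise distances among 4 points:

d((8, -1), (-3, -8)) = 13.0384
d((8, -1), (-3, -9)) = 13.6015
d((8, -1), (-1, -3)) = 9.2195
d((-3, -8), (-3, -9)) = 1.0 <-- minimum
d((-3, -8), (-1, -3)) = 5.3852
d((-3, -9), (-1, -3)) = 6.3246

Closest pair: (-3, -8) and (-3, -9) with distance 1.0

The closest pair is (-3, -8) and (-3, -9) with Euclidean distance 1.0. For 4 points, brute-force pairwise comparison is shown above. For large n, the divide-and-conquer algorithm (sort by x, recurse on halves, check the dividing strip) achieves O(n log n).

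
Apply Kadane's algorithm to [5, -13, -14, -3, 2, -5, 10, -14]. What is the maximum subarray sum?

Using Kadane's algorithm on [5, -13, -14, -3, 2, -5, 10, -14]:

Scanning through the array:
Position 1 (value -13): max_ending_here = -8, max_so_far = 5
Position 2 (value -14): max_ending_here = -14, max_so_far = 5
Position 3 (value -3): max_ending_here = -3, max_so_far = 5
Position 4 (value 2): max_ending_here = 2, max_so_far = 5
Position 5 (value -5): max_ending_here = -3, max_so_far = 5
Position 6 (value 10): max_ending_here = 10, max_so_far = 10
Position 7 (value -14): max_ending_here = -4, max_so_far = 10

Maximum subarray: [10]
Maximum sum: 10

The maximum subarray is [10] with sum 10. This subarray runs from index 6 to index 6.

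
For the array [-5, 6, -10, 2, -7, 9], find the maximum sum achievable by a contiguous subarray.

Using Kadane's algorithm on [-5, 6, -10, 2, -7, 9]:

Scanning through the array:
Position 1 (value 6): max_ending_here = 6, max_so_far = 6
Position 2 (value -10): max_ending_here = -4, max_so_far = 6
Position 3 (value 2): max_ending_here = 2, max_so_far = 6
Position 4 (value -7): max_ending_here = -5, max_so_far = 6
Position 5 (value 9): max_ending_here = 9, max_so_far = 9

Maximum subarray: [9]
Maximum sum: 9

The maximum subarray is [9] with sum 9. This subarray runs from index 5 to index 5.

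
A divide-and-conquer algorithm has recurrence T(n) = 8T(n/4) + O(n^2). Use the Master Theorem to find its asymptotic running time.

Master Theorem for T(n) = 8T(n/4) + O(n^2):

a = 8, b = 4, c = 2
log_b(a) = log_4(8) = 1.5000

Case 3: c = 2 > log_4(8) = 1.5000
T(n) = O(n^2) = O(n^2)

For T(n) = 8T(n/4) + O(n^2): log_4(8) = 1.5000. This is Case 3 of the Master Theorem (c > log_b(a), work dominated by root), giving O(n^2).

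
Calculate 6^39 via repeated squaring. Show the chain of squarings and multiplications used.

Computing 6^39 by squaring (build up from 6^1; each line after the first costs one multiplication):

6^1 = 6
6^2 = (6^1)^2 = 6^2 = 36
6^4 = (6^2)^2 = 36^2 = 1296
6^8 = (6^4)^2 = 1296^2 = 1679616
6^9 = 6 * 6^8 = 6 * 1679616 = 10077696
6^18 = (6^9)^2 = 10077696^2 = 101559956668416
6^19 = 6 * 6^18 = 6 * 101559956668416 = 609359740010496
6^38 = (6^19)^2 = 609359740010496^2 = 371319292745659279662190166016
6^39 = 6 * 6^38 = 6 * 371319292745659279662190166016 = 2227915756473955677973140996096

Result: 2227915756473955677973140996096
Multiplications needed: 8 (8 lines after 6^1)

6^39 = 2227915756473955677973140996096. Using exponentiation by squaring, this requires 8 multiplications. The key idea: if the exponent is even, square the half-power; if odd, multiply by the base once.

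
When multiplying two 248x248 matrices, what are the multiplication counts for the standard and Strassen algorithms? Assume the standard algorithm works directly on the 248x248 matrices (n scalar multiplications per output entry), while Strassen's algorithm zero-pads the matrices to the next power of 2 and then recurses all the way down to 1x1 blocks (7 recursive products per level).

Matrix multiplication for 248x248 matrices:

Strassen's algorithm requires power-of-2 dimensions. Pad 248x248 to 256x256 (next power of 2).

Standard algorithm: 248^3 = 15252992 multiplications
Strassen's algorithm: 7^(log2(256)) = 7^8 = 5764801 multiplications
Savings: 15252992 - 5764801 = 9488191 multiplications

Standard: 15252992 multiplications (248^3). Strassen: 5764801 multiplications (7^8, after padding to 256x256). Strassen reduces 8 recursive multiplications to 7 at each level.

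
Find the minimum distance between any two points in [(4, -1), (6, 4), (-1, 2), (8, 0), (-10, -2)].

Computing all pairwise distances among 5 points:

d((4, -1), (6, 4)) = 5.3852
d((4, -1), (-1, 2)) = 5.831
d((4, -1), (8, 0)) = 4.1231 <-- minimum
d((4, -1), (-10, -2)) = 14.0357
d((6, 4), (-1, 2)) = 7.2801
d((6, 4), (8, 0)) = 4.4721
d((6, 4), (-10, -2)) = 17.088
d((-1, 2), (8, 0)) = 9.2195
d((-1, 2), (-10, -2)) = 9.8489
d((8, 0), (-10, -2)) = 18.1108

Closest pair: (4, -1) and (8, 0) with distance 4.1231

The closest pair is (4, -1) and (8, 0) with Euclidean distance 4.1231. For 5 points, brute-force pairwise comparison is shown above. For large n, the divide-and-conquer algorithm (sort by x, recurse on halves, check the dividing strip) achieves O(n log n).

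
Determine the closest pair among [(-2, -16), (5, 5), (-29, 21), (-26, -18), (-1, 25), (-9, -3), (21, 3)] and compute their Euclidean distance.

Computing all pairwise distances among 7 points:

d((-2, -16), (5, 5)) = 22.1359
d((-2, -16), (-29, 21)) = 45.8039
d((-2, -16), (-26, -18)) = 24.0832
d((-2, -16), (-1, 25)) = 41.0122
d((-2, -16), (-9, -3)) = 14.7648 <-- minimum
d((-2, -16), (21, 3)) = 29.8329
d((5, 5), (-29, 21)) = 37.5766
d((5, 5), (-26, -18)) = 38.6005
d((5, 5), (-1, 25)) = 20.8806
d((5, 5), (-9, -3)) = 16.1245
d((5, 5), (21, 3)) = 16.1245
d((-29, 21), (-26, -18)) = 39.1152
d((-29, 21), (-1, 25)) = 28.2843
d((-29, 21), (-9, -3)) = 31.241
d((-29, 21), (21, 3)) = 53.1413
d((-26, -18), (-1, 25)) = 49.7393
d((-26, -18), (-9, -3)) = 22.6716
d((-26, -18), (21, 3)) = 51.4782
d((-1, 25), (-9, -3)) = 29.1204
d((-1, 25), (21, 3)) = 31.1127
d((-9, -3), (21, 3)) = 30.5941

Closest pair: (-2, -16) and (-9, -3) with distance 14.7648

The closest pair is (-2, -16) and (-9, -3) with Euclidean distance 14.7648. For 7 points, brute-force pairwise comparison is shown above. For large n, the divide-and-conquer algorithm (sort by x, recurse on halves, check the dividing strip) achieves O(n log n).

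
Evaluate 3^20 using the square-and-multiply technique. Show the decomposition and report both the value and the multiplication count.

Computing 3^20 by squaring (build up from 3^1; each line after the first costs one multiplication):

3^1 = 3
3^2 = (3^1)^2 = 3^2 = 9
3^4 = (3^2)^2 = 9^2 = 81
3^5 = 3 * 3^4 = 3 * 81 = 243
3^10 = (3^5)^2 = 243^2 = 59049
3^20 = (3^10)^2 = 59049^2 = 3486784401

Result: 3486784401
Multiplications needed: 5 (5 lines after 3^1)

3^20 = 3486784401. Using exponentiation by squaring, this requires 5 multiplications. The key idea: if the exponent is even, square the half-power; if odd, multiply by the base once.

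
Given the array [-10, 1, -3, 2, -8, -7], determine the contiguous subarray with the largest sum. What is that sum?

Using Kadane's algorithm on [-10, 1, -3, 2, -8, -7]:

Scanning through the array:
Position 1 (value 1): max_ending_here = 1, max_so_far = 1
Position 2 (value -3): max_ending_here = -2, max_so_far = 1
Position 3 (value 2): max_ending_here = 2, max_so_far = 2
Position 4 (value -8): max_ending_here = -6, max_so_far = 2
Position 5 (value -7): max_ending_here = -7, max_so_far = 2

Maximum subarray: [2]
Maximum sum: 2

The maximum subarray is [2] with sum 2. This subarray runs from index 3 to index 3.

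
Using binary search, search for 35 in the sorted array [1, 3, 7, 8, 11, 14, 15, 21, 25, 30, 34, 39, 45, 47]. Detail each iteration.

Binary search for 35 in [1, 3, 7, 8, 11, 14, 15, 21, 25, 30, 34, 39, 45, 47]:

lo=0, hi=13, mid=6, arr[mid]=15 -> 15 < 35, search right half
lo=7, hi=13, mid=10, arr[mid]=34 -> 34 < 35, search right half
lo=11, hi=13, mid=12, arr[mid]=45 -> 45 > 35, search left half
lo=11, hi=11, mid=11, arr[mid]=39 -> 39 > 35, search left half
lo=11 > hi=10, target 35 not found

Binary search determines that 35 is not in the array after 4 comparisons. The search space was exhausted without finding the target.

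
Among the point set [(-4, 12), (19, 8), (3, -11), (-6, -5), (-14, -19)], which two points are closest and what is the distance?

Computing all pairwise distances among 5 points:

d((-4, 12), (19, 8)) = 23.3452
d((-4, 12), (3, -11)) = 24.0416
d((-4, 12), (-6, -5)) = 17.1172
d((-4, 12), (-14, -19)) = 32.573
d((19, 8), (3, -11)) = 24.8395
d((19, 8), (-6, -5)) = 28.178
d((19, 8), (-14, -19)) = 42.638
d((3, -11), (-6, -5)) = 10.8167 <-- minimum
d((3, -11), (-14, -19)) = 18.7883
d((-6, -5), (-14, -19)) = 16.1245

Closest pair: (3, -11) and (-6, -5) with distance 10.8167

The closest pair is (3, -11) and (-6, -5) with Euclidean distance 10.8167. For 5 points, brute-force pairwise comparison is shown above. For large n, the divide-and-conquer algorithm (sort by x, recurse on halves, check the dividing strip) achieves O(n log n).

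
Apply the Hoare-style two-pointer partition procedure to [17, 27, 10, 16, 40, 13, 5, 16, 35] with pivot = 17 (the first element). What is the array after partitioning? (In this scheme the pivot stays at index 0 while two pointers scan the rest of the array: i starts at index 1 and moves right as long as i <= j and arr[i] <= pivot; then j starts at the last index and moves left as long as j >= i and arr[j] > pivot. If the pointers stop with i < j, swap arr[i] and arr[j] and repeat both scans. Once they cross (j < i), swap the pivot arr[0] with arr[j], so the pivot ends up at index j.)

Hoare-style two-pointer partition with pivot = 17:

Initial array: [17, 27, 10, 16, 40, 13, 5, 16, 35]

Pointers start at i = 1, j = 8.
i stops at index 1 (arr[1]=27 > 17), j stops at index 7 (arr[7]=16 <= 17): swap arr[1] and arr[7], array becomes [17, 16, 10, 16, 40, 13, 5, 27, 35]
i stops at index 4 (arr[4]=40 > 17), j stops at index 6 (arr[6]=5 <= 17): swap arr[4] and arr[6], array becomes [17, 16, 10, 16, 5, 13, 40, 27, 35]
i ends at 6, j ends at 5: the pointers have crossed (j < i), so scanning stops.

Swap pivot arr[0] with arr[5] to place pivot at position 5: [13, 16, 10, 16, 5, 17, 40, 27, 35]
Pivot position: 5

After partitioning with pivot 17, the array becomes [13, 16, 10, 16, 5, 17, 40, 27, 35]. The pivot is placed at index 5. All elements to the left of the pivot are <= 17, and all elements to the right are > 17.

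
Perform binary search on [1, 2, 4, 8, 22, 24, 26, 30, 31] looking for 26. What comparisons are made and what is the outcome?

Binary search for 26 in [1, 2, 4, 8, 22, 24, 26, 30, 31]:

lo=0, hi=8, mid=4, arr[mid]=22 -> 22 < 26, search right half
lo=5, hi=8, mid=6, arr[mid]=26 -> Found target at index 6!

Binary search finds 26 at index 6 after 2 comparisons. The search repeatedly halves the search space by comparing with the middle element.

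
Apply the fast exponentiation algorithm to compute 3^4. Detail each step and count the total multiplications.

Computing 3^4 by squaring (build up from 3^1; each line after the first costs one multiplication):

3^1 = 3
3^2 = (3^1)^2 = 3^2 = 9
3^4 = (3^2)^2 = 9^2 = 81

Result: 81
Multiplications needed: 2 (2 lines after 3^1)

3^4 = 81. Using exponentiation by squaring, this requires 2 multiplications. The key idea: if the exponent is even, square the half-power; if odd, multiply by the base once.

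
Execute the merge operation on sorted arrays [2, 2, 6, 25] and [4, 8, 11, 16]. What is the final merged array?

Merging process:

Compare 2 vs 4: take 2 from left. Merged: [2]
Compare 2 vs 4: take 2 from left. Merged: [2, 2]
Compare 6 vs 4: take 4 from right. Merged: [2, 2, 4]
Compare 6 vs 8: take 6 from left. Merged: [2, 2, 4, 6]
Compare 25 vs 8: take 8 from right. Merged: [2, 2, 4, 6, 8]
Compare 25 vs 11: take 11 from right. Merged: [2, 2, 4, 6, 8, 11]
Compare 25 vs 16: take 16 from right. Merged: [2, 2, 4, 6, 8, 11, 16]
Append remaining from left: [25]. Merged: [2, 2, 4, 6, 8, 11, 16, 25]

Final merged array: [2, 2, 4, 6, 8, 11, 16, 25]
Total comparisons: 7

The merged array is [2, 2, 4, 6, 8, 11, 16, 25], requiring 7 comparisons. The merge step runs in O(n) time where n is the total number of elements.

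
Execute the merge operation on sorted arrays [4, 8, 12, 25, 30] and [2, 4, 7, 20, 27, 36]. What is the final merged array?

Merging process:

Compare 4 vs 2: take 2 from right. Merged: [2]
Compare 4 vs 4: take 4 from left. Merged: [2, 4]
Compare 8 vs 4: take 4 from right. Merged: [2, 4, 4]
Compare 8 vs 7: take 7 from right. Merged: [2, 4, 4, 7]
Compare 8 vs 20: take 8 from left. Merged: [2, 4, 4, 7, 8]
Compare 12 vs 20: take 12 from left. Merged: [2, 4, 4, 7, 8, 12]
Compare 25 vs 20: take 20 from right. Merged: [2, 4, 4, 7, 8, 12, 20]
Compare 25 vs 27: take 25 from left. Merged: [2, 4, 4, 7, 8, 12, 20, 25]
Compare 30 vs 27: take 27 from right. Merged: [2, 4, 4, 7, 8, 12, 20, 25, 27]
Compare 30 vs 36: take 30 from left. Merged: [2, 4, 4, 7, 8, 12, 20, 25, 27, 30]
Append remaining from right: [36]. Merged: [2, 4, 4, 7, 8, 12, 20, 25, 27, 30, 36]

Final merged array: [2, 4, 4, 7, 8, 12, 20, 25, 27, 30, 36]
Total comparisons: 10

The merged array is [2, 4, 4, 7, 8, 12, 20, 25, 27, 30, 36], requiring 10 comparisons. The merge step runs in O(n) time where n is the total number of elements.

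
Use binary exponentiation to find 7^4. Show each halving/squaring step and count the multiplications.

Computing 7^4 by squaring (build up from 7^1; each line after the first costs one multiplication):

7^1 = 7
7^2 = (7^1)^2 = 7^2 = 49
7^4 = (7^2)^2 = 49^2 = 2401

Result: 2401
Multiplications needed: 2 (2 lines after 7^1)

7^4 = 2401. Using exponentiation by squaring, this requires 2 multiplications. The key idea: if the exponent is even, square the half-power; if odd, multiply by the base once.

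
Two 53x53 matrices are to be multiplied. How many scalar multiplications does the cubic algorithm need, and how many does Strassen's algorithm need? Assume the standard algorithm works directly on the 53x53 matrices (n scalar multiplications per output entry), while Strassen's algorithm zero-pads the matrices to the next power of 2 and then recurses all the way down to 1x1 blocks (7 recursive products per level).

Matrix multiplication for 53x53 matrices:

Strassen's algorithm requires power-of-2 dimensions. Pad 53x53 to 64x64 (next power of 2).

Standard algorithm: 53^3 = 148877 multiplications
Strassen's algorithm: 7^(log2(64)) = 7^6 = 117649 multiplications
Savings: 148877 - 117649 = 31228 multiplications

Standard: 148877 multiplications (53^3). Strassen: 117649 multiplications (7^6, after padding to 64x64). Strassen reduces 8 recursive multiplications to 7 at each level.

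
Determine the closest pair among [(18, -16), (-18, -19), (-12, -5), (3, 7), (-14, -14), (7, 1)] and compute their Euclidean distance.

Computing all pairwise distances among 6 points:

d((18, -16), (-18, -19)) = 36.1248
d((18, -16), (-12, -5)) = 31.9531
d((18, -16), (3, 7)) = 27.4591
d((18, -16), (-14, -14)) = 32.0624
d((18, -16), (7, 1)) = 20.2485
d((-18, -19), (-12, -5)) = 15.2315
d((-18, -19), (3, 7)) = 33.4215
d((-18, -19), (-14, -14)) = 6.4031 <-- minimum
d((-18, -19), (7, 1)) = 32.0156
d((-12, -5), (3, 7)) = 19.2094
d((-12, -5), (-14, -14)) = 9.2195
d((-12, -5), (7, 1)) = 19.9249
d((3, 7), (-14, -14)) = 27.0185
d((3, 7), (7, 1)) = 7.2111
d((-14, -14), (7, 1)) = 25.807

Closest pair: (-18, -19) and (-14, -14) with distance 6.4031

The closest pair is (-18, -19) and (-14, -14) with Euclidean distance 6.4031. For 6 points, brute-force pairwise comparison is shown above. For large n, the divide-and-conquer algorithm (sort by x, recurse on halves, check the dividing strip) achieves O(n log n).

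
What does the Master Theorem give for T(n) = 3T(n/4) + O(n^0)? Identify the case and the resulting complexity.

Master Theorem for T(n) = 3T(n/4) + O(n^0):

a = 3, b = 4, c = 0
log_b(a) = log_4(3) = 0.7925

Case 1: c = 0 < log_4(3) = 0.7925
T(n) = O(n^(log_4 3))

For T(n) = 3T(n/4) + O(n^0): log_4(3) = 0.7925. This is Case 1 of the Master Theorem (c < log_b(a), work dominated by leaves), giving O(n^(log_4 3)).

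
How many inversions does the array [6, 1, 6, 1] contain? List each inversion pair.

Finding inversions in [6, 1, 6, 1]:

(0, 1): arr[0]=6 > arr[1]=1
(0, 3): arr[0]=6 > arr[3]=1
(2, 3): arr[2]=6 > arr[3]=1

Total inversions: 3

The array has 3 inversion(s): (0,1), (0,3), (2,3). Each pair (i,j) satisfies i < j and arr[i] > arr[j].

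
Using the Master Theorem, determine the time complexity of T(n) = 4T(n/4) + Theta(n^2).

Master Theorem for T(n) = 4T(n/4) + O(n^2):

a = 4, b = 4, c = 2
log_b(a) = log_4(4) = 1.0000

Case 3: c = 2 > log_4(4) = 1.0000
T(n) = O(n^2) = O(n^2)

For T(n) = 4T(n/4) + O(n^2): log_4(4) = 1.0000. This is Case 3 of the Master Theorem (c > log_b(a), work dominated by root), giving O(n^2).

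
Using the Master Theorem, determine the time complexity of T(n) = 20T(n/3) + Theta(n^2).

Master Theorem for T(n) = 20T(n/3) + O(n^2):

a = 20, b = 3, c = 2
log_b(a) = log_3(20) = 2.7268

Case 1: c = 2 < log_3(20) = 2.7268
T(n) = O(n^(log_3 20))

For T(n) = 20T(n/3) + O(n^2): log_3(20) = 2.7268. This is Case 1 of the Master Theorem (c < log_b(a), work dominated by leaves), giving O(n^(log_3 20)).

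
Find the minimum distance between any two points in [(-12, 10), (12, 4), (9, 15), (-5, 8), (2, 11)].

Computing all pairwise distances among 5 points:

d((-12, 10), (12, 4)) = 24.7386
d((-12, 10), (9, 15)) = 21.587
d((-12, 10), (-5, 8)) = 7.2801 <-- minimum
d((-12, 10), (2, 11)) = 14.0357
d((12, 4), (9, 15)) = 11.4018
d((12, 4), (-5, 8)) = 17.4642
d((12, 4), (2, 11)) = 12.2066
d((9, 15), (-5, 8)) = 15.6525
d((9, 15), (2, 11)) = 8.0623
d((-5, 8), (2, 11)) = 7.6158

Closest pair: (-12, 10) and (-5, 8) with distance 7.2801

The closest pair is (-12, 10) and (-5, 8) with Euclidean distance 7.2801. For 5 points, brute-force pairwise comparison is shown above. For large n, the divide-and-conquer algorithm (sort by x, recurse on halves, check the dividing strip) achieves O(n log n).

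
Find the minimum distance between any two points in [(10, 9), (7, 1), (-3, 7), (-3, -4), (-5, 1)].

Computing all pairwise distances among 5 points:

d((10, 9), (7, 1)) = 8.544
d((10, 9), (-3, 7)) = 13.1529
d((10, 9), (-3, -4)) = 18.3848
d((10, 9), (-5, 1)) = 17.0
d((7, 1), (-3, 7)) = 11.6619
d((7, 1), (-3, -4)) = 11.1803
d((7, 1), (-5, 1)) = 12.0
d((-3, 7), (-3, -4)) = 11.0
d((-3, 7), (-5, 1)) = 6.3246
d((-3, -4), (-5, 1)) = 5.3852 <-- minimum

Closest pair: (-3, -4) and (-5, 1) with distance 5.3852

The closest pair is (-3, -4) and (-5, 1) with Euclidean distance 5.3852. For 5 points, brute-force pairwise comparison is shown above. For large n, the divide-and-conquer algorithm (sort by x, recurse on halves, check the dividing strip) achieves O(n log n).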